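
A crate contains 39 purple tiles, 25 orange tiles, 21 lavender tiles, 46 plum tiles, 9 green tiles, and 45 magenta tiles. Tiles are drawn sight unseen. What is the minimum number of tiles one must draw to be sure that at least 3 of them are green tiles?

In the worst case for collecting green tiles, every non-green tile comes out first.
There are 39 + 25 + 21 + 46 + 45 = 176 non-green tiles altogether.
After those, each further tile must be green, so 176 + 3 = 179 draws guarantee 3 green tiles.

179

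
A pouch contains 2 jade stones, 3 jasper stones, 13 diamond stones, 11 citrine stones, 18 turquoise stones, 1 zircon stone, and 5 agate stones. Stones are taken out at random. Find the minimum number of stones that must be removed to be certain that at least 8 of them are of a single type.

Put each drawn stone into a box by type. The largest draw with every box below 8 takes min(count, 7) from each type; types with fewer than 7 contribute all they have.
Σ min(cᵢ, 7) = 2 + 3 + 7 + 7 + 7 + 1 + 5 = 32.
Draw number 32 + 1 = 33 must push one box to 8.

33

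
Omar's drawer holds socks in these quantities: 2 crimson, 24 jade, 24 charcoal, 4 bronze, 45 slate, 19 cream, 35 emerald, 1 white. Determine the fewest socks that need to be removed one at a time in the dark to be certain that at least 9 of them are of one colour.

48

Pigeonhole: the 8 colours are the holes; the socks drawn are the pigeons.
To avoid 9 of any one colour, the worst case takes at most 8 of each colour, or every sock of a colour that has fewer than 8.
That gives 2 + 8 + 8 + 4 + 8 + 8 + 8 + 1 = 47 socks with no colour reaching 9.
The next sock forces some colour to 9, so 47 + 1 = 48.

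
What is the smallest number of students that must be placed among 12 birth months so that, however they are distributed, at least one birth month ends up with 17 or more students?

With 192 students one could put exactly 16 in each of the 12 birth months, and no birth month would reach 17.
Pigeonhole: one more student must land in a birth month that already has 16, giving it 17.
So 12 × 16 + 1 = 193 students are required.

193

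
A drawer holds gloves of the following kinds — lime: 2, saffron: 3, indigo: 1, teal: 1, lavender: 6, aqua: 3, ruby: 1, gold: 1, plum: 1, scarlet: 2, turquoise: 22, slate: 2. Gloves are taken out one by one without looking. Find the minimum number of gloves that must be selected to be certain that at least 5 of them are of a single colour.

Pigeonhole: the 12 colours are the holes; the gloves drawn are the pigeons.
To avoid 5 of any one colour, the worst case takes at most 4 of each colour, or every glove of a colour that has fewer than 4.
That gives 2 + 3 + 1 + 1 + 4 + 3 + 1 + 1 + 1 + 2 + 4 + 2 = 25 gloves with no colour reaching 5.
The next glove forces some colour to 5, so 25 + 1 = 26.

26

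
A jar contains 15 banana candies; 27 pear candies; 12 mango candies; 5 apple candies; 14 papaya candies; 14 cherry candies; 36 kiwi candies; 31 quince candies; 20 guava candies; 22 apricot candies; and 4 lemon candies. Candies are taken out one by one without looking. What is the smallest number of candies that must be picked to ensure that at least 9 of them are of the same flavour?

Put each drawn candy into a box by flavour. The largest draw with every box below 9 takes min(count, 8) from each flavour; flavours with fewer than 8 contribute all they have.
Σ min(cᵢ, 8) = 8 + 8 + 8 + 5 + 8 + 8 + 8 + 8 + 8 + 8 + 4 = 81.
Draw number 81 + 1 = 82 must push one box to 9.

82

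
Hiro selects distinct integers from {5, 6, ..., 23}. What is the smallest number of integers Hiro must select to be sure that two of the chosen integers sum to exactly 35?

A set avoiding the sum 35 can contain at most one of each pair {x, 35−x}, plus the 7 elements whose complement lies outside the range.
The integers 5, …, 17 (13 of them) are such a set: any two sum to at least 5+6 = 11 and at most 16+17 = 33 < 35.
Pigeonhole: any 14th integer completes one of the 6 pairs, so 14 choices force a sum of 35.

14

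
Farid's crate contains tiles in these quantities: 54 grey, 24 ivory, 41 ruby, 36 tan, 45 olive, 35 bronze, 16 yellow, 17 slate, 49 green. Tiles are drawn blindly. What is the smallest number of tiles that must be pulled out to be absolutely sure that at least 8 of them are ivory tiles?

301

In the worst case for collecting ivory tiles, every non-ivory tile comes out first.
There are 54 + 41 + 36 + 45 + 35 + 16 + 17 + 49 = 293 non-ivory tiles altogether.
After those, each further tile must be ivory, so 293 + 8 = 301 draws guarantee 8 ivory tiles.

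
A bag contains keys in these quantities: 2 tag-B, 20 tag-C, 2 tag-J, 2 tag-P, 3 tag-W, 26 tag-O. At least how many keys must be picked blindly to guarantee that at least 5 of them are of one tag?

18

Put each drawn key into a box by tag. The largest draw with every box below 5 takes min(count, 4) from each tag; tags with fewer than 4 contribute all they have.
Σ min(cᵢ, 4) = 2 + 4 + 2 + 2 + 3 + 4 = 17.
Draw number 17 + 1 = 18 must push one box to 5.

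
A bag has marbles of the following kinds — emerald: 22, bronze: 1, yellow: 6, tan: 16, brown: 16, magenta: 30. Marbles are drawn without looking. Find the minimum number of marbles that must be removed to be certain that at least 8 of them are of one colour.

36

By the pigeonhole principle, the 6 colours are the holes; the marbles drawn are the pigeons.
To avoid 8 of any one colour, the worst case takes at most 7 of each colour, or every marble of a colour that has fewer than 7.
That gives 7 + 1 + 6 + 7 + 7 + 7 = 35 marbles with no colour reaching 8.
The next marble forces some colour to 8, so 35 + 1 = 36.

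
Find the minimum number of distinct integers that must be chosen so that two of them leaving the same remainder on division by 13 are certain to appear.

14

The 13 residue classes mod 13 are the pigeonholes.
With 13 integers one could put 1 in each residue class and have no class reach 2.
The 14th integer pushes some class to 2, so 13·1 + 1 = 14.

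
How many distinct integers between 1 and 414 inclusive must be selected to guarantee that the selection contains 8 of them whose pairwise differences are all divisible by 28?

Integers whose pairwise differences are multiples of 28 are exactly those sharing a remainder mod 28. The 28 residue classes mod 28 are the pigeonholes.
With 196 integers one could put 7 in each residue class and have no class reach 8.
The 197th integer pushes some class to 8, so 28·7 + 1 = 197.

197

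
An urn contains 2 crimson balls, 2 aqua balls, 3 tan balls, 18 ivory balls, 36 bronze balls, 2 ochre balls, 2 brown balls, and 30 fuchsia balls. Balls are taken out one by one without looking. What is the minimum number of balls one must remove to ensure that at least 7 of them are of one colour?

By the pigeonhole principle, the 8 colours are the holes; the balls drawn are the pigeons.
To avoid 7 of any one colour, the worst case takes at most 6 of each colour, or every ball of a colour that has fewer than 6.
That gives 2 + 2 + 3 + 6 + 6 + 2 + 2 + 6 = 29 balls with no colour reaching 7.
The next ball forces some colour to 7, so 29 + 1 = 30.

30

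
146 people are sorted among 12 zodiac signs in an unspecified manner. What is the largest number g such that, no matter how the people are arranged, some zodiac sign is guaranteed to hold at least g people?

By the pigeonhole principle, the 12 zodiac signs are the holes and the 146 people are the pigeons.
If every zodiac sign held at most 12 people, the total would be at most 12 × 12 = 144, which is less than 146.
So some zodiac sign holds at least ⌈146/12⌉ = 13 people.

13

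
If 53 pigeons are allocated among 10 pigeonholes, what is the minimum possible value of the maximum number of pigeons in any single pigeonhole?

6

The 10 pigeonholes are the holes and the 53 pigeons are the pigeons.
If every pigeonhole held at most 5 pigeons, the total would be at most 10 × 5 = 50, which is less than 53.
So some pigeonhole holds at least ⌈53/10⌉ = 6 pigeons.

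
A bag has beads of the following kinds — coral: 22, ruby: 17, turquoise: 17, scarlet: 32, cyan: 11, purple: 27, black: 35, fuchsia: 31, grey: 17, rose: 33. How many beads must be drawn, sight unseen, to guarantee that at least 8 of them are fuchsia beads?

219

In the worst case for collecting fuchsia beads, every non-fuchsia bead comes out first.
There are 22 + 17 + 17 + 32 + 11 + 27 + 35 + 17 + 33 = 211 non-fuchsia beads altogether.
After those, each further bead must be fuchsia, so 211 + 8 = 219 draws guarantee 8 fuchsia beads.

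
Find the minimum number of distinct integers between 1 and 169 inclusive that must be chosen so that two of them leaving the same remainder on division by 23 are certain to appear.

The 23 residue classes mod 23 are the pigeonholes.
With 23 integers one could put 1 in each residue class and have no class reach 2.
The 24th integer pushes some class to 2, so 23·1 + 1 = 24.

24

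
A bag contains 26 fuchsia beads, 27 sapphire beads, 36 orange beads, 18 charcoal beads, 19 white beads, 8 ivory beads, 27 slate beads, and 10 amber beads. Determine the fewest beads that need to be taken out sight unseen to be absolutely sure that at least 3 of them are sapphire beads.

147

In the worst case for collecting sapphire beads, every non-sapphire bead comes out first.
There are 26 + 36 + 18 + 19 + 8 + 27 + 10 = 144 non-sapphire beads altogether.
After those, each further bead must be sapphire, so 144 + 3 = 147 draws guarantee 3 sapphire beads.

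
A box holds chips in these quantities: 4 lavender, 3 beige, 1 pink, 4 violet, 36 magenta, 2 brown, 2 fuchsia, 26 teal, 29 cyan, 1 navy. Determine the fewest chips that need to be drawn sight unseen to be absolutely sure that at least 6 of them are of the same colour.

By the pigeonhole principle, the 10 colours are the holes; the chips drawn are the pigeons.
To avoid 6 of any one colour, the worst case takes at most 5 of each colour, or every chip of a colour that has fewer than 5.
That gives 4 + 3 + 1 + 4 + 5 + 2 + 2 + 5 + 5 + 1 = 32 chips with no colour reaching 6.
The next chip forces some colour to 6, so 32 + 1 = 33.

33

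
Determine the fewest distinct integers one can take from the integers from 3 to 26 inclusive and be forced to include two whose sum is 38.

Group the elements by complementary pair {x, 38−x}: {12,26}, {13,25}, {14,24}, …, giving 7 two-element pairs; the single value 19 (it cannot pair with itself since the integers are distinct); and 9 integers whose partner 38−x falls outside [3,26].
Pigeonhole: treating each of those 17 groups as a pigeonhole, one can pick one integer per group — 17 integers — with no two summing to 38.
The 18th integer lands in an occupied pair, forcing a sum of 38.

18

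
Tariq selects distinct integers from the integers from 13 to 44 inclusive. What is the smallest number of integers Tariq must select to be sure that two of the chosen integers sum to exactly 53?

19

Two chosen integers sum to 53 exactly when both halves of some pair {x, 53−x} with 13 ≤ x ≤ 53−x ≤ 40 are chosen — 14 such pairs.
The remaining 4 elements (those with no distinct partner in range) can never complete a 53-sum, so the worst case takes all of them and one from each pair: 4 + 14 = 18.
By the pigeonhole principle, the 19th integer has to be the second member of some pair, so 18 + 1 = 19.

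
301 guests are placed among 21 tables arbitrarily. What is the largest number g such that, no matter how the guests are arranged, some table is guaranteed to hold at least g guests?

Pigeonhole: the 21 tables are the holes and the 301 guests are the pigeons.
If every table held at most 14 guests, the total would be at most 21 × 14 = 294, which is less than 301.
So some table holds at least ⌈301/21⌉ = 15 guests.

15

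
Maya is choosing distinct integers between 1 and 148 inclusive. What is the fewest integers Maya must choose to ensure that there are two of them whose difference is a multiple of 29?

Integers whose pairwise differences are multiples of 29 are exactly those sharing a remainder mod 29. The 29 residue classes mod 29 are the pigeonholes.
With 29 integers one could put 1 in each residue class and have no class reach 2.
The 30th integer pushes some class to 2, so 29·1 + 1 = 30.

30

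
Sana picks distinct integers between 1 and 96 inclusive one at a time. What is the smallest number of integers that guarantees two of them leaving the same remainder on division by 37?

38

Pigeonhole: the 37 residue classes mod 37 are the pigeonholes.
With 37 integers one could put 1 in each residue class and have no class reach 2.
The 38th integer pushes some class to 2, so 37·1 + 1 = 38.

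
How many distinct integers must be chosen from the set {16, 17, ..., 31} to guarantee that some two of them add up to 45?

10

Two chosen integers sum to 45 exactly when both halves of some pair {x, 45−x} with 16 ≤ x ≤ 45−x ≤ 29 are chosen — 7 such pairs.
The remaining 2 elements (those with no distinct partner in range) can never complete a 45-sum, so the worst case takes all of them and one from each pair: 2 + 7 = 9.
By the pigeonhole principle, the 10th integer has to be the second member of some pair, so 9 + 1 = 10.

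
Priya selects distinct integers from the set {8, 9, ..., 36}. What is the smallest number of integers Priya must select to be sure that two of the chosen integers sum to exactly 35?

20

A set avoiding the sum 35 can contain at most one of each pair {x, 35−x}, plus the 9 elements whose complement lies outside the range.
The integers 18, …, 36 (19 of them) are such a set: any two sum to at least 18+19 = 37 > 35.
By pigeonhole, any 20th integer completes one of the 10 pairs, so 20 choices force a sum of 35.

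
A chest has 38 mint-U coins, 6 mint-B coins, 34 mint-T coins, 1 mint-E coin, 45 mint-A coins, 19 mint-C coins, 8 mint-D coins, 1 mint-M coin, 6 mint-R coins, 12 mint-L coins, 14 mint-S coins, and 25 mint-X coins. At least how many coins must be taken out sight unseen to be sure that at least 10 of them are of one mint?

86

An adversary could hand out at most 9 coins per mint (5 mints run out sooner): 9 + 6 + 9 + 1 + 9 + 9 + 8 + 1 + 6 + 9 + 9 + 9 = 85 coins and still no mint has 10.
One more coin lands in a mint already at 9, so 86 draws are enough and 85 are not.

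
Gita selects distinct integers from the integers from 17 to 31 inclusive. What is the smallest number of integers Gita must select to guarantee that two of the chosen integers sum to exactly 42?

12

Group the elements by complementary pair {x, 42−x}: {17,25}, {18,24}, {19,23}, …, giving 4 two-element pairs, the single value 21 (it cannot pair with itself since the integers are distinct), and 6 integers whose partner 42−x falls outside [17,31].
Pigeonhole: treating each of those 11 groups as a pigeonhole, one can pick one integer per group — 11 integers — with no two summing to 42.
The 12th integer lands in an occupied pair, forcing a sum of 42.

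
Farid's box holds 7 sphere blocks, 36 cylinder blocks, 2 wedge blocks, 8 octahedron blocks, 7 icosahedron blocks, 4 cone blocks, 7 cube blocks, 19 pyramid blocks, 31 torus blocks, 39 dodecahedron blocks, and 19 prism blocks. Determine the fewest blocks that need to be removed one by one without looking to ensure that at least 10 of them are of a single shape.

81

An adversary could hand out at most 9 blocks per shape (6 shapes run out sooner): 7 + 9 + 2 + 8 + 7 + 4 + 7 + 9 + 9 + 9 + 9 = 80 blocks and still no shape has 10.
One more block lands in a shape already at 9, so 81 draws are enough and 80 are not.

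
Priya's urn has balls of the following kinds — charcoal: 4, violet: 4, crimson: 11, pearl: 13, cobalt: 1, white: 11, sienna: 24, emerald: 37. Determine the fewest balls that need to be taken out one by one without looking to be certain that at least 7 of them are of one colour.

By pigeonhole, the 8 colours are the holes; the balls drawn are the pigeons.
To avoid 7 of any one colour, the worst case takes at most 6 of each colour, or every ball of a colour that has fewer than 6.
That gives 4 + 4 + 6 + 6 + 1 + 6 + 6 + 6 = 39 balls with no colour reaching 7.
The next ball forces some colour to 7, so 39 + 1 = 40.

40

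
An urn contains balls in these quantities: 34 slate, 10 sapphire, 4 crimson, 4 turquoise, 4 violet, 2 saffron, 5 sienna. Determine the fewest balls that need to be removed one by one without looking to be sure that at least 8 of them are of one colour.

Pigeonhole: put each drawn ball into a box by colour. The largest draw with every box below 8 takes min(count, 7) from each colour; colours with fewer than 7 contribute all they have.
Σ min(cᵢ, 7) = 7 + 7 + 4 + 4 + 4 + 2 + 5 = 33.
Draw number 33 + 1 = 34 must push one box to 8.

34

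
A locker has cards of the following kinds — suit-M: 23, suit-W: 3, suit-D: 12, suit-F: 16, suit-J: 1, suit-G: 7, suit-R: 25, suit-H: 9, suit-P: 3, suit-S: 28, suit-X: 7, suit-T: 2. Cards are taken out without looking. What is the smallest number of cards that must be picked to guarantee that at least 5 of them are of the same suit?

42

Put each drawn card into a box by suit. The largest draw with every box below 5 takes min(count, 4) from each suit; suits with fewer than 4 contribute all they have.
Σ min(cᵢ, 4) = 4 + 3 + 4 + 4 + 1 + 4 + 4 + 4 + 3 + 4 + 4 + 2 = 41.
Draw number 41 + 1 = 42 must push one box to 5.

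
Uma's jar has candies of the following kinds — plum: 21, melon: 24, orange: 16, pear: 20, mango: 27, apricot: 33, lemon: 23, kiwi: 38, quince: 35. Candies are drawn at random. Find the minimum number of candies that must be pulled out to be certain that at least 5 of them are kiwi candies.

204

In the worst case for collecting kiwi candies, every non-kiwi candy comes out first.
There are 21 + 24 + 16 + 20 + 27 + 33 + 23 + 35 = 199 non-kiwi candies altogether.
After those, each further candy must be kiwi, so 199 + 5 = 204 draws guarantee 5 kiwi candies.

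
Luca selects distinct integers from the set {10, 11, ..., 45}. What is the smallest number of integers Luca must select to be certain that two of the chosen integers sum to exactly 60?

A set avoiding the sum 60 can contain at most one of each pair {x, 60−x}, plus the 6 elements whose complement lies outside the range or equal to its own complement.
The integers 10, …, 30 (21 of them) are such a set: any two sum to at least 10+11 = 21 and at most 29+30 = 59 < 60.
By pigeonhole, any 22nd integer completes one of the 15 pairs, so 22 choices force a sum of 60.

22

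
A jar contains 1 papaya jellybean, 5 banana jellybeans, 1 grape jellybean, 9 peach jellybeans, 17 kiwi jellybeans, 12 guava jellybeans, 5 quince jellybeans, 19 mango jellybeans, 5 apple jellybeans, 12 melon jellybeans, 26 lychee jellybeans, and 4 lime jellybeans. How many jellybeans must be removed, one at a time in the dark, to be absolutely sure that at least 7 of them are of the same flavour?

58

An adversary could hand out at most 6 jellybeans per flavour (6 flavours run out sooner): 1 + 5 + 1 + 6 + 6 + 6 + 5 + 6 + 5 + 6 + 6 + 4 = 57 jellybeans and still no flavour has 7.
One more jellybean lands in a flavour already at 6, so 58 draws are enough and 57 are not.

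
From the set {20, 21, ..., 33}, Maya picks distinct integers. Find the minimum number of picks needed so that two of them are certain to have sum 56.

10

Group the elements by complementary pair {x, 56−x}: {23,33}, {24,32}, {25,31}, …, giving 5 two-element pairs, the single value 28 (it cannot pair with itself since the integers are distinct), and 3 integers whose partner 56−x falls outside [20,33].
Treating each of those 9 groups as a pigeonhole, one can pick one integer per group — 9 integers — with no two summing to 56.
The 10th integer lands in an occupied pair, forcing a sum of 56.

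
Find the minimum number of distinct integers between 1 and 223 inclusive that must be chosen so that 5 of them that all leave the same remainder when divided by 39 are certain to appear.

157

By pigeonhole, the 39 residue classes mod 39 are the pigeonholes.
With 156 integers one could put 4 in each residue class and have no class reach 5.
The 157th integer pushes some class to 5, so 39·4 + 1 = 157.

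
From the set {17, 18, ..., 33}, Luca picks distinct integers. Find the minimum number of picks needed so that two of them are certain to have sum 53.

Two chosen integers sum to 53 exactly when both halves of some pair {x, 53−x} with 20 ≤ x ≤ 53−x ≤ 33 are chosen — 7 such pairs.
The remaining 3 elements (those with no distinct partner in range) can never complete a 53-sum, so the worst case takes all of them and one from each pair: 3 + 7 = 10.
By pigeonhole, the 11th integer has to be the second member of some pair, so 10 + 1 = 11.

11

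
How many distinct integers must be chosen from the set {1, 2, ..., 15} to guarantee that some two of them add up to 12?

11

A set avoiding the sum 12 can contain at most one of each pair {x, 12−x}, plus the 5 elements whose complement lies outside the range or equal to its own complement.
The integers 6, …, 15 (10 of them) are such a set: any two sum to at least 6+7 = 13 > 12.
By pigeonhole, any 11th integer completes one of the 5 pairs, so 11 choices force a sum of 12.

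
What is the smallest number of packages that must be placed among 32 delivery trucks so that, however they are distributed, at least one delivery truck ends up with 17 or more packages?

513

With 512 packages one could put exactly 16 in each of the 32 delivery trucks, and no delivery truck would reach 17.
One more package must land in a delivery truck that already has 16, giving it 17.
So 32 × 16 + 1 = 513 packages are required.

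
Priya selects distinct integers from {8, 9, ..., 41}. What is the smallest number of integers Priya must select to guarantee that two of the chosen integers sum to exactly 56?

22

A set avoiding the sum 56 can contain at most one of each pair {x, 56−x}, plus the 8 elements whose complement lies outside the range or equal to its own complement.
The integers 8, …, 28 (21 of them) are such a set: any two sum to at least 8+9 = 17 and at most 27+28 = 55 < 56.
Pigeonhole: any 22nd integer completes one of the 13 pairs, so 22 choices force a sum of 56.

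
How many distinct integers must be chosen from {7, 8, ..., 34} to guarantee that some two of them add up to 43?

16

Two chosen integers sum to 43 exactly when both halves of some pair {x, 43−x} with 9 ≤ x ≤ 43−x ≤ 34 are chosen — 13 such pairs.
The remaining 2 elements (those with no distinct partner in range) can never complete a 43-sum, so the worst case takes all of them and one from each pair: 2 + 13 = 15.
The 16th integer has to be the second member of some pair, so 15 + 1 = 16.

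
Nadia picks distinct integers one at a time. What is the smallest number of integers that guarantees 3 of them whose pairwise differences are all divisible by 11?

23

Integers whose pairwise differences are multiples of 11 are exactly those sharing a remainder mod 11. The 11 residue classes mod 11 are the pigeonholes.
With 22 integers one could put 2 in each residue class and have no class reach 3.
The 23rd integer pushes some class to 3, so 11·2 + 1 = 23.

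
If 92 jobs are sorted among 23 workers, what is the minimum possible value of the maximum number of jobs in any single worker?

Pigeonhole: the 23 workers are the holes and the 92 jobs are the pigeons.
If every worker held at most 3 jobs, the total would be at most 23 × 3 = 69, which is less than 92.
So some worker holds at least ⌈92/23⌉ = 4 jobs.

4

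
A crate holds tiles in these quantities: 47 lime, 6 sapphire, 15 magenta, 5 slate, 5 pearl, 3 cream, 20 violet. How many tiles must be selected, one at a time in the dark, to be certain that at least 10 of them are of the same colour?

By the pigeonhole principle, put each drawn tile into a box by colour. The largest draw with every box below 10 takes min(count, 9) from each colour; colours with fewer than 9 contribute all they have.
Σ min(cᵢ, 9) = 9 + 6 + 9 + 5 + 5 + 3 + 9 = 46.
Draw number 46 + 1 = 47 must push one box to 10.

47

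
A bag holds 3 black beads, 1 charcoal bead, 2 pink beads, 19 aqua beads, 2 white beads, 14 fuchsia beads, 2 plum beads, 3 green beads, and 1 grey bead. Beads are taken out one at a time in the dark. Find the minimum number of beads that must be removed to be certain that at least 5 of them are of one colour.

Pigeonhole: put each drawn bead into a box by colour. The largest draw with every box below 5 takes min(count, 4) from each colour; colours with fewer than 4 contribute all they have.
Σ min(cᵢ, 4) = 3 + 1 + 2 + 4 + 2 + 4 + 2 + 3 + 1 = 22.
Draw number 22 + 1 = 23 must push one box to 5.

23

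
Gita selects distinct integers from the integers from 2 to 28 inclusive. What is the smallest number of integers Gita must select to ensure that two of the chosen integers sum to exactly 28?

Group the elements by complementary pair {x, 28−x}: {2,26}, {3,25}, {4,24}, …, giving 12 two-element pairs, the single value 14 (it cannot pair with itself since the integers are distinct), and 2 integers whose partner 28−x falls outside [2,28].
Treating each of those 15 groups as a pigeonhole, one can pick one integer per group — 15 integers — with no two summing to 28.
The 16th integer lands in an occupied pair, forcing a sum of 28.

16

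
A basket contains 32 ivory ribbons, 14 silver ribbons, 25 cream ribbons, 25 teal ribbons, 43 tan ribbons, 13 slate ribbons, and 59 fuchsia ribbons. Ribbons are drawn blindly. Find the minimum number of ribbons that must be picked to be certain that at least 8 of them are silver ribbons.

In the worst case for collecting silver ribbons, every non-silver ribbon comes out first.
There are 32 + 25 + 25 + 43 + 13 + 59 = 197 non-silver ribbons altogether.
After those, each further ribbon must be silver, so 197 + 8 = 205 draws guarantee 8 silver ribbons.

205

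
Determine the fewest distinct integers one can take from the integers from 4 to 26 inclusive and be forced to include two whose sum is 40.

18

A set avoiding the sum 40 can contain at most one of each pair {x, 40−x}, plus the 11 elements whose complement lies outside the range or equal to its own complement.
The integers 4, …, 20 (17 of them) are such a set: any two sum to at least 4+5 = 9 and at most 19+20 = 39 < 40.
Any 18th integer completes one of the 6 pairs, so 18 choices force a sum of 40.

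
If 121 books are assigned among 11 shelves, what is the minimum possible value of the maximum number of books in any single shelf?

11

By pigeonhole, the 11 shelves are the holes and the 121 books are the pigeons.
If every shelf held at most 10 books, the total would be at most 11 × 10 = 110, which is less than 121.
So some shelf holds at least ⌈121/11⌉ = 11 books.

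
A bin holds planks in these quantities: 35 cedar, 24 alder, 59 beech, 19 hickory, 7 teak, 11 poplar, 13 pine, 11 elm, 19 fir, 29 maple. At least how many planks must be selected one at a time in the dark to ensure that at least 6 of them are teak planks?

226

In the worst case for collecting teak planks, every non-teak plank comes out first.
There are 35 + 24 + 59 + 19 + 11 + 13 + 11 + 19 + 29 = 220 non-teak planks altogether.
After those, each further plank must be teak, so 220 + 6 = 226 draws guarantee 6 teak planks.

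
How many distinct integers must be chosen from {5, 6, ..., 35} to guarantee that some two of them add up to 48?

A set avoiding the sum 48 can contain at most one of each pair {x, 48−x}, plus the 9 elements whose complement lies outside the range or equal to its own complement.
The integers 5, …, 24 (20 of them) are such a set: any two sum to at least 5+6 = 11 and at most 23+24 = 47 < 48.
By the pigeonhole principle, any 21st integer completes one of the 11 pairs, so 21 choices force a sum of 48.

21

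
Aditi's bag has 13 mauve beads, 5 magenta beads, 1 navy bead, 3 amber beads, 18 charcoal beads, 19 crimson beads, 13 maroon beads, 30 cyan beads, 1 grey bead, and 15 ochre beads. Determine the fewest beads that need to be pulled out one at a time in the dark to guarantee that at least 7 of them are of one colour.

The 10 colours are the holes; the beads drawn are the pigeons.
To avoid 7 of any one colour, the worst case takes at most 6 of each colour, or every bead of a colour that has fewer than 6.
That gives 6 + 5 + 1 + 3 + 6 + 6 + 6 + 6 + 1 + 6 = 46 beads with no colour reaching 7.
The next bead forces some colour to 7, so 46 + 1 = 47.

47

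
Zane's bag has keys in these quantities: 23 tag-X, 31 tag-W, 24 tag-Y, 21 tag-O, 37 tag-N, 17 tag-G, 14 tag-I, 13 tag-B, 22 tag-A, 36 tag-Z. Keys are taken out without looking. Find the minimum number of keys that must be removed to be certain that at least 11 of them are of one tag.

Put each drawn key into a box by tag. The largest draw with every box below 11 takes min(count, 10) from each tag.
Σ min(cᵢ, 10) = 10 + 10 + 10 + 10 + 10 + 10 + 10 + 10 + 10 + 10 = 100.
Draw number 100 + 1 = 101 must push one box to 11.

101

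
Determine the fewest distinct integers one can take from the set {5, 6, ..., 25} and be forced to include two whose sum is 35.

14

Group the elements by complementary pair {x, 35−x}: {10,25}, {11,24}, {12,23}, …, giving 8 two-element pairs and 5 integers whose partner 35−x falls outside [5,25].
By pigeonhole, treating each of those 13 groups as a pigeonhole, one can pick one integer per group — 13 integers — with no two summing to 35.
The 14th integer lands in an occupied pair, forcing a sum of 35.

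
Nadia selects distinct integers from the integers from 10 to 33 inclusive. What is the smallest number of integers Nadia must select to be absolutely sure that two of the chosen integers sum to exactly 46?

Two chosen integers sum to 46 exactly when both halves of some pair {x, 46−x} with 13 ≤ x ≤ 46−x ≤ 33 are chosen — 10 such pairs.
The remaining 4 elements (those with no distinct partner in range) can never complete a 46-sum, so the worst case takes all of them and one from each pair: 4 + 10 = 14.
By the pigeonhole principle, the 15th integer has to be the second member of some pair, so 14 + 1 = 15.

15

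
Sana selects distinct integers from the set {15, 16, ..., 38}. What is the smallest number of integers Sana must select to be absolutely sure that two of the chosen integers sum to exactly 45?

17

A set avoiding the sum 45 can contain at most one of each pair {x, 45−x}, plus the 8 elements whose complement lies outside the range.
The integers 23, …, 38 (16 of them) are such a set: any two sum to at least 23+24 = 47 > 45.
Any 17th integer completes one of the 8 pairs, so 17 choices force a sum of 45.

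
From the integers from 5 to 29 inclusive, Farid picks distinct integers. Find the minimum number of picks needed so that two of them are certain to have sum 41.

Two chosen integers sum to 41 exactly when both halves of some pair {x, 41−x} with 12 ≤ x ≤ 41−x ≤ 29 are chosen — 9 such pairs.
The remaining 7 elements (those with no distinct partner in range) can never complete a 41-sum, so the worst case takes all of them and one from each pair: 7 + 9 = 16.
Pigeonhole: the 17th integer has to be the second member of some pair, so 16 + 1 = 17.

17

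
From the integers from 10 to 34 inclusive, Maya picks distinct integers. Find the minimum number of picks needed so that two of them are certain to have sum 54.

Two chosen integers sum to 54 exactly when both halves of some pair {x, 54−x} with 20 ≤ x ≤ 54−x ≤ 34 are chosen — 7 such pairs.
The remaining 11 elements (those with no distinct partner in range) can never complete a 54-sum, so the worst case takes all of them and one from each pair: 11 + 7 = 18.
By pigeonhole, the 19th integer has to be the second member of some pair, so 18 + 1 = 19.

19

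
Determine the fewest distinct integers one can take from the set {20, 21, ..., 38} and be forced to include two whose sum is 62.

13

Group the elements by complementary pair {x, 62−x}: {24,38}, {25,37}, {26,36}, …, giving 7 two-element pairs, the single value 31 (it cannot pair with itself since the integers are distinct), and 4 integers whose partner 62−x falls outside [20,38].
Treating each of those 12 groups as a pigeonhole, one can pick one integer per group — 12 integers — with no two summing to 62.
The 13th integer lands in an occupied pair, forcing a sum of 62.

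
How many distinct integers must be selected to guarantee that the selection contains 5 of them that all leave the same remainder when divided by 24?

By pigeonhole, the 24 residue classes mod 24 are the pigeonholes.
With 96 integers one could put 4 in each residue class and have no class reach 5.
The 97th integer pushes some class to 5, so 24·4 + 1 = 97.

97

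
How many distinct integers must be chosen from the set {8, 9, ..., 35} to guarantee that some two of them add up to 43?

15

A set avoiding the sum 43 can contain at most one of each pair {x, 43−x}.
The integers 22, …, 35 (14 of them) are such a set: any two sum to at least 22+23 = 45 > 43.
Any 15th integer completes one of the 14 pairs, so 15 choices force a sum of 43.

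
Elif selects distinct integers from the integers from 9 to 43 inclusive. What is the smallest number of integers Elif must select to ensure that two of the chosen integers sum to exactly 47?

21

Group the elements by complementary pair {x, 47−x}: {9,38}, {10,37}, {11,36}, …, giving 15 two-element pairs and 5 integers whose partner 47−x falls outside [9,43].
By the pigeonhole principle, treating each of those 20 groups as a pigeonhole, one can pick one integer per group — 20 integers — with no two summing to 47.
The 21st integer lands in an occupied pair, forcing a sum of 47.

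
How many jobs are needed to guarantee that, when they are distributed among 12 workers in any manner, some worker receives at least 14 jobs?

With 156 jobs one could put exactly 13 in each of the 12 workers, and no worker would reach 14.
By the pigeonhole principle, one more job must land in a worker that already has 13, giving it 14.
So 12 × 13 + 1 = 157 jobs are required.

157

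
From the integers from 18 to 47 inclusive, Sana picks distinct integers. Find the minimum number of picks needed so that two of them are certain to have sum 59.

Two chosen integers sum to 59 exactly when both halves of some pair {x, 59−x} with 18 ≤ x ≤ 59−x ≤ 41 are chosen — 12 such pairs.
The remaining 6 elements (those with no distinct partner in range) can never complete a 59-sum, so the worst case takes all of them and one from each pair: 6 + 12 = 18.
The 19th integer has to be the second member of some pair, so 18 + 1 = 19.

19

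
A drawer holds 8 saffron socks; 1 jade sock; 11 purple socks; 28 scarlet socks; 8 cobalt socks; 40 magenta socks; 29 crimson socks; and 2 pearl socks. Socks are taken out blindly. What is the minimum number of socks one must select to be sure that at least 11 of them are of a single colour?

60

By the pigeonhole principle, the 8 colours are the holes; the socks drawn are the pigeons.
To avoid 11 of any one colour, the worst case takes at most 10 of each colour, or every sock of a colour that has fewer than 10.
That gives 8 + 1 + 10 + 10 + 8 + 10 + 10 + 2 = 59 socks with no colour reaching 11.
The next sock forces some colour to 11, so 59 + 1 = 60.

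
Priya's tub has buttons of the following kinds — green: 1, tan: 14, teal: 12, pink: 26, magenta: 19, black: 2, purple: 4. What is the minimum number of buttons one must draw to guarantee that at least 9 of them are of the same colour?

The 7 colours are the holes; the buttons drawn are the pigeons.
To avoid 9 of any one colour, the worst case takes at most 8 of each colour, or every button of a colour that has fewer than 8.
That gives 1 + 8 + 8 + 8 + 8 + 2 + 4 = 39 buttons with no colour reaching 9.
The next button forces some colour to 9, so 39 + 1 = 40.

40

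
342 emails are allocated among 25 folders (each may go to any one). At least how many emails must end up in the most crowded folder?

By the pigeonhole principle, the 25 folders are the holes and the 342 emails are the pigeons.
If every folder held at most 13 emails, the total would be at most 25 × 13 = 325, which is less than 342.
So some folder holds at least ⌈342/25⌉ = 14 emails.

14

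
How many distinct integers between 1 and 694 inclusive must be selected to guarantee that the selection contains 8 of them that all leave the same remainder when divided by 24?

By pigeonhole, the 24 residue classes mod 24 are the pigeonholes.
With 168 integers one could put 7 in each residue class and have no class reach 8.
The 169th integer pushes some class to 8, so 24·7 + 1 = 169.

169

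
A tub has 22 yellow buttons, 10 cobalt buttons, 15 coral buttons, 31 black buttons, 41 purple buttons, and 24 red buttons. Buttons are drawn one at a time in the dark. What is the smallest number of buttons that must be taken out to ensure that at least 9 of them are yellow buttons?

130

In the worst case for collecting yellow buttons, every non-yellow button comes out first.
There are 10 + 15 + 31 + 41 + 24 = 121 non-yellow buttons altogether.
After those, each further button must be yellow, so 121 + 9 = 130 draws guarantee 9 yellow buttons.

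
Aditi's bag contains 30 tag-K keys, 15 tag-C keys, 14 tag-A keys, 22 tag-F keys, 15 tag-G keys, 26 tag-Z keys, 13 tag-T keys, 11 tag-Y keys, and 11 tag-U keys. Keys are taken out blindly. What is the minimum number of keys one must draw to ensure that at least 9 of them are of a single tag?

An adversary could hand out at most 8 keys per tag: 8 + 8 + 8 + 8 + 8 + 8 + 8 + 8 + 8 = 72 keys and still no tag has 9.
By the pigeonhole principle, one more key lands in a tag already at 8, so 73 draws are enough and 72 are not.

73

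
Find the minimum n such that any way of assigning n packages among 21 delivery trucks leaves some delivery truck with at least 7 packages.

127

With 126 packages one could put exactly 6 in each of the 21 delivery trucks, and no delivery truck would reach 7.
By pigeonhole, one more package must land in a delivery truck that already has 6, giving it 7.
So 21 × 6 + 1 = 127 packages are required.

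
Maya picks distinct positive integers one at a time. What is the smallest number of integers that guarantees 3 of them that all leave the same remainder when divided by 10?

Pigeonhole: the 10 residue classes mod 10 are the pigeonholes.
With 20 integers one could put 2 in each residue class and have no class reach 3.
The 21st integer pushes some class to 3, so 10·2 + 1 = 21.

21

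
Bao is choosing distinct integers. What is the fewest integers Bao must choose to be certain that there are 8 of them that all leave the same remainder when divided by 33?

The 33 residue classes mod 33 are the pigeonholes.
With 231 integers one could put 7 in each residue class and have no class reach 8.
The 232nd integer pushes some class to 8, so 33·7 + 1 = 232.

232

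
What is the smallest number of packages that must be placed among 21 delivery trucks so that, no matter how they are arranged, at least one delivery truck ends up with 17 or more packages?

With 336 packages one could put exactly 16 in each of the 21 delivery trucks, and no delivery truck would reach 17.
By the pigeonhole principle, one more package must land in a delivery truck that already has 16, giving it 17.
So 21 × 16 + 1 = 337 packages are required.

337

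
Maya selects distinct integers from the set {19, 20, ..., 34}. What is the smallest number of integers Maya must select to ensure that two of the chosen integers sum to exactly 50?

Two chosen integers sum to 50 exactly when both halves of some pair {x, 50−x} with 19 ≤ x ≤ 50−x ≤ 31 are chosen — 6 such pairs.
The remaining 4 elements (those with no distinct partner in range) can never complete a 50-sum, so the worst case takes all of them and one from each pair: 4 + 6 = 10.
The 11th integer has to be the second member of some pair, so 10 + 1 = 11.

11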